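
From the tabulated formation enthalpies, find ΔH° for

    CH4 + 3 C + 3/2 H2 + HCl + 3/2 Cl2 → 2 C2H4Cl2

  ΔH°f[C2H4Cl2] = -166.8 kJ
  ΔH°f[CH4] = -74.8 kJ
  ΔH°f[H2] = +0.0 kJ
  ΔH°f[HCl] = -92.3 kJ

ΔH° = -166.5 kJ

Products: 2·(-166.8) = -333.6
Reactants: 1·(-74.8) + 3·(+0.0) + 3/2·(+0.0) + 1·(-92.3) + 3/2·(+0.0) = -167.1
ΔH° = (-333.6) − (-167.1) = -166.5 kJ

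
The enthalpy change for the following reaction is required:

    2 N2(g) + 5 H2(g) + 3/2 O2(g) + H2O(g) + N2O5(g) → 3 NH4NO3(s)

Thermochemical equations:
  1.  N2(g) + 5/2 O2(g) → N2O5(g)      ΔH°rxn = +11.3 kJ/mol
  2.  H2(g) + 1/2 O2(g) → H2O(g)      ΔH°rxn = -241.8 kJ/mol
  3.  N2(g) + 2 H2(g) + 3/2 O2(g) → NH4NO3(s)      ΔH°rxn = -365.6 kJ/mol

ΔH°rxn = -866.3 kJ/mol

eq. 1 reversed: -11.3 kJ/mol
eq. 2 reversed: +241.8 kJ/mol
eq. 3 × 3: (3)·(-365.6) = -1096.8 kJ/mol
ΔH°rxn = (-11.3) + (+241.8) + (-1096.8) = -866.3 kJ/mol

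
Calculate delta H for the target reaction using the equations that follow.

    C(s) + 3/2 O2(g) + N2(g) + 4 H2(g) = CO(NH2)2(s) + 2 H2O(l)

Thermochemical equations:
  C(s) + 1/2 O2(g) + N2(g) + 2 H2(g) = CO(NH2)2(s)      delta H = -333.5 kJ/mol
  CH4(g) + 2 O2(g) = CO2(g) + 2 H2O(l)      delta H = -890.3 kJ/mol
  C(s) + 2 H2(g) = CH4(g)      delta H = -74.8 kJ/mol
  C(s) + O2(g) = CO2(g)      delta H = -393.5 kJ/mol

delta H = -905.1 kJ/mol

equation 1 as written: -333.5 kJ/mol
equation 2 as written: -890.3 kJ/mol
equation 3 as written: -74.8 kJ/mol
equation 4 reversed: +393.5 kJ/mol
delta H = (1)·(-333.5) + (1)·(-890.3) + (1)·(-74.8) + (-1)·(-393.5) = -905.1 kJ/mol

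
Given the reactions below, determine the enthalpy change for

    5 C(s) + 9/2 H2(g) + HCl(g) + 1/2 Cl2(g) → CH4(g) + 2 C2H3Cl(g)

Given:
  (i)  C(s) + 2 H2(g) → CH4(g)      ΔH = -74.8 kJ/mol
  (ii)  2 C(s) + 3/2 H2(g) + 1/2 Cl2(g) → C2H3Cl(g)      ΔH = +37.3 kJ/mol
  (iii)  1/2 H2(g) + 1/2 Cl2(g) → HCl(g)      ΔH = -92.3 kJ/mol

(i) as written: -74.8 kJ/mol
(ii) × 2: (2)·(+37.3) = +74.6 kJ/mol
(iii) reversed: +92.3 kJ/mol
Combining the equations, ΔH = (1)·(-74.8) + (2)·(+37.3) + (-1)·(-92.3) = 92.1 kJ/mol

ΔH = 92.1 kJ/mol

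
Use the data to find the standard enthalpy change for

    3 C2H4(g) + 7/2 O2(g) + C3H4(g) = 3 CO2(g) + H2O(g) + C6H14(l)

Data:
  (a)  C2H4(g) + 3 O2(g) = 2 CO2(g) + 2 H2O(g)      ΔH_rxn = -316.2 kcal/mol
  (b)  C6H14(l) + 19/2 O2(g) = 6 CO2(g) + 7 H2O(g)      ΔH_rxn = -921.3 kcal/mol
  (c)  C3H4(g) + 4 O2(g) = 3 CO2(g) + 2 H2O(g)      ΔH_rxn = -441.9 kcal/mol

ΔH_rxn = -469.2 kcal/mol

(a) × 3: (3)·(-316.2) = -948.6 kcal/mol
(b) reversed: +921.3 kcal/mol
(c) as written: -441.9 kcal/mol
Since enthalpy is a state function, ΔH_rxn = (3)·(-316.2) + (-1)·(-921.3) + (1)·(-441.9) = -469.2 kcal/mol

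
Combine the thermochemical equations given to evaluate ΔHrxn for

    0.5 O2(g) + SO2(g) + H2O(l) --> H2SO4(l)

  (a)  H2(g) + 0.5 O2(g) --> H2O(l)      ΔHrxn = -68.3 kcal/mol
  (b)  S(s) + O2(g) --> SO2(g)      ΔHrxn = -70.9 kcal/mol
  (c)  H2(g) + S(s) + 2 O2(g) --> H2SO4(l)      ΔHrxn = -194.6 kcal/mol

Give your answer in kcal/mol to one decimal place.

(a) reversed (H2O(l) must end up as a reactant): +68.3 kcal/mol
(b) reversed (reverse to put SO2(g) on the reactant side): +70.9 kcal/mol
(c) as written (H2SO4(l) already on the product side): -194.6 kcal/mol
By Hess's law, ΔHrxn = (+68.3) + (+70.9) + (-194.6) = -55.4 kcal/mol

ΔHrxn = -55.4 kcal/mol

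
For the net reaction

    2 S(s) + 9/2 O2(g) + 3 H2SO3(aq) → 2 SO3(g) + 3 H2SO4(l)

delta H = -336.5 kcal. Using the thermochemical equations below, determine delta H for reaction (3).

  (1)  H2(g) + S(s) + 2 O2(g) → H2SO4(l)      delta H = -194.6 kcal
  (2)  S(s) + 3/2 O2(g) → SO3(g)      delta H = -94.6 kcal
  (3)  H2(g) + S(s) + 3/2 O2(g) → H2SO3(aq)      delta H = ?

(1) × 3 (scale by 3 for the 3 H2SO4(l)): (3)·(-194.6) = -583.8 kcal
(2) × 2 (scale by 2 for the 2 SO3(g)): (2)·(-94.6) = -189.2 kcal
(3) reversed and × 3 (H2SO3(aq) must end up as a reactant; ×3 to match 3 H2SO3(aq) in the target): contributes −3·x
-336.5 = (-583.8) + (-189.2) − 3·x
x = (-336.5 − (-773.0)) / (-3) = -145.5 kcal

delta H = -145.5 kcal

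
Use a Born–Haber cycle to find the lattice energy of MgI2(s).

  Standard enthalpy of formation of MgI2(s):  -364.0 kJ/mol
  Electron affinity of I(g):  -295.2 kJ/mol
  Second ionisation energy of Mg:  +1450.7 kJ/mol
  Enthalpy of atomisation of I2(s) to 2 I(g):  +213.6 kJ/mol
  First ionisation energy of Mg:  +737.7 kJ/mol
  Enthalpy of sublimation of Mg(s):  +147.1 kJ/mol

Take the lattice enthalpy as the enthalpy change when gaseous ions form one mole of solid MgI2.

ΔHf° = 1·ΔHsub + 1·(ΣIE) + 1·D(I2) + 2·EA + U
-364.0 = 1·(+147.1) + 1·(+2188.4) + 1·(+213.6) + 2·(-295.2) + U
U = -364.0 − (+1958.7) = -2322.7 kJ/mol

U = -2322.7 kJ/mol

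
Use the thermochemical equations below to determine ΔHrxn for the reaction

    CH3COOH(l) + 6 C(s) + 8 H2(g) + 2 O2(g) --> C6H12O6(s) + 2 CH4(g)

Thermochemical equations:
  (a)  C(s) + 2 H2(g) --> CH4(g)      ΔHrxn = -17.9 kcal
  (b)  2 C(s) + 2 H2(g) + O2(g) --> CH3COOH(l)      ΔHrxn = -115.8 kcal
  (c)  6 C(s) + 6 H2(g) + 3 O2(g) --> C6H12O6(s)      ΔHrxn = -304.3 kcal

ΔHrxn = -224.3 kcal

(a) × 2 (scale by 2 for the 2 CH4(g)): (2)·(-17.9) = -35.8 kcal
(b) reversed (reverse to put CH3COOH(l) on the reactant side): +115.8 kcal
(c) as written (C6H12O6(s) already on the product side): -304.3 kcal
Since enthalpy is a state function, ΔHrxn = (2)·(-17.9) + (-1)·(-115.8) + (1)·(-304.3) = -224.3 kcal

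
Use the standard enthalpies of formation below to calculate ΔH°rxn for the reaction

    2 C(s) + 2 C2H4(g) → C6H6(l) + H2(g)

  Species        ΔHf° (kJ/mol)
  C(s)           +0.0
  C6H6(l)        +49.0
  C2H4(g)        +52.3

ΔH°rxn = Σ nΔHf°(products) − Σ nΔHf°(reactants).
Products: 1·(+49.0) + 1·(+0.0) = +49.0
Reactants: 2·(+0.0) + 2·(+52.3) = +104.6
ΔH°rxn = (+49.0) − (+104.6) = -55.6 kJ/mol

ΔH°rxn = -55.6 kJ/mol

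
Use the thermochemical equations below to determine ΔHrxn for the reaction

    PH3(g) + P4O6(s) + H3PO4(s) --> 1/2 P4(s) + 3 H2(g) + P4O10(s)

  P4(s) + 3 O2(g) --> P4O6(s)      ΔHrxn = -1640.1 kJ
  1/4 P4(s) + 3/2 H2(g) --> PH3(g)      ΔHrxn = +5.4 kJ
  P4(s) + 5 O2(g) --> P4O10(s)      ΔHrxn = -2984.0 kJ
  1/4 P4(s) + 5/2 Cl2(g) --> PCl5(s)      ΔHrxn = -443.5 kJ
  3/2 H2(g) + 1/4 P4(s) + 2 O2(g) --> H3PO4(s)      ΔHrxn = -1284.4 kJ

ΔHrxn = -64.9 kJ

equation 1 reversed: +1640.1 kJ
equation 2 reversed: -5.4 kJ
equation 3 as written: -2984.0 kJ
equation 4: not needed.
equation 5 reversed: +1284.4 kJ
ΔHrxn = (-1)·(-1640.1) + (-1)·(+5.4) + (1)·(-2984.0) + (-1)·(-1284.4) = -64.9 kJ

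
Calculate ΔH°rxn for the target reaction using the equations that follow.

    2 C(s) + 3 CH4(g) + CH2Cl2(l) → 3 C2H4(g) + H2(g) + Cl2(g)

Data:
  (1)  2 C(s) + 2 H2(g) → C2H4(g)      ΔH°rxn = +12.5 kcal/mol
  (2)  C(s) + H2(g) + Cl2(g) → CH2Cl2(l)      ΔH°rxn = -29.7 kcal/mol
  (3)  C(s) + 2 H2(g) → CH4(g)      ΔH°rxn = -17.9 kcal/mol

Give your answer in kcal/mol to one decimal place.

ΔH°rxn = 120.9 kcal/mol

(1) × 3: (3)·(+12.5) = +37.5 kcal/mol
(2) reversed: +29.7 kcal/mol
(3) reversed and × 3: (-3)·(-17.9) = +53.7 kcal/mol
Combining the equations, ΔH°rxn = (+37.5) + (+29.7) + (+53.7) = 120.9 kcal/mol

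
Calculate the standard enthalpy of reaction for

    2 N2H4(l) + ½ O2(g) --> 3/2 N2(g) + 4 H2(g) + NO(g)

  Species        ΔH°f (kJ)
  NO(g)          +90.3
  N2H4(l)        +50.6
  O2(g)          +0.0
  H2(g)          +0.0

ΔHrxn = -10.9 kJ

Products: 3/2·(+0.0) + 4·(+0.0) + 1·(+90.3) = +90.3
Reactants: 2·(+50.6) + 1/2·(+0.0) = +101.2
ΔHrxn = (+90.3) − (+101.2) = -10.9 kJ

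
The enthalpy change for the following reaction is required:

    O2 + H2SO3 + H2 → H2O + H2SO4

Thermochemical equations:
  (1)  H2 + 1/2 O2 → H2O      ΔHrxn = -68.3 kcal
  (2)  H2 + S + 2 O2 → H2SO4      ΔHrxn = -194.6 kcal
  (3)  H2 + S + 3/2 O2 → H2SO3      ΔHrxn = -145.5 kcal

ΔHrxn = -117.4 kcal

(1) as written: -68.3 kcal
(2) as written: -194.6 kcal
(3) reversed: +145.5 kcal
Summing the manipulated equations, ΔHrxn = (-68.3) + (-194.6) + (+145.5) = -117.4 kcal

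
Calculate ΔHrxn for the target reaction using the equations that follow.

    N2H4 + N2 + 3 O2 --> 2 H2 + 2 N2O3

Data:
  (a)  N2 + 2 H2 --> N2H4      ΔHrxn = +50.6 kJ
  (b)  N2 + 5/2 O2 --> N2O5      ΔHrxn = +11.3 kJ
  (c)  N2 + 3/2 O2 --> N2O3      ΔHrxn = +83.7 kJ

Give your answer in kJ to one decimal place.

ΔHrxn = 116.8 kJ

(a) reversed: -50.6 kJ
(b): not needed.
(c) × 2: (2)·(+83.7) = +167.4 kJ
ΔHrxn = (-1)·(+50.6) + (2)·(+83.7) = 116.8 kJ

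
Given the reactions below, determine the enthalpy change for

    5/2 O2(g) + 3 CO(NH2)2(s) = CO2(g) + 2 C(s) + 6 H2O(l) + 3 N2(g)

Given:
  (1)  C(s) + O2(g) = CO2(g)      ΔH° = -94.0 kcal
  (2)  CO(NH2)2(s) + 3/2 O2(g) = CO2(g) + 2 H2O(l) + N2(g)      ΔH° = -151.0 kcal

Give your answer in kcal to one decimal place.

(1) reversed and × 2 (C(s) must end up as a product; ×2 to match 2 C(s) in the target): (-2)·(-94.0) = +188.0 kcal
(2) × 3 (×3 to match 3 CO(NH2)2(s) in the target): (3)·(-151.0) = -453.0 kcal
ΔH° = (+188.0) + (-453.0) = -265.0 kcal

ΔH° = -265.0 kcal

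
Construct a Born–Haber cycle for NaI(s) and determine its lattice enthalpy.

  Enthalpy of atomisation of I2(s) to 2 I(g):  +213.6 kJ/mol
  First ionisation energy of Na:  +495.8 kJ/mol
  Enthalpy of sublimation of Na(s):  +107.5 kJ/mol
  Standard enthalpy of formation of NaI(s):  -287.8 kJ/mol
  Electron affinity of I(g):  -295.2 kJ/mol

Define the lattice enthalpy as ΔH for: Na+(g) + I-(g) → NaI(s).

ΔHf° = 1·ΔHsub + 1·(ΣIE) + 1/2·D(I2) + 1·EA + U
-287.8 = 1·(+107.5) + 1·(+495.8) + 1/2·(+213.6) + 1·(-295.2) + U
U = -287.8 − (+414.9) = -702.7 kJ/mol

U = -702.7 kJ/mol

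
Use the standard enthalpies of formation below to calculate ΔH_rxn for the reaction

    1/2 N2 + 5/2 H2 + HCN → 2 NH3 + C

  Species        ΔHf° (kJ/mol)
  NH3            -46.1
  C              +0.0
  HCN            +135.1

Products: 2·(-46.1) + 1·(+0.0) = -92.2
Reactants: 1/2·(+0.0) + 5/2·(+0.0) + 1·(+135.1) = +135.1
ΔH_rxn = (-92.2) − (+135.1) = -227.3 kJ/mol

ΔH_rxn = -227.3 kJ/mol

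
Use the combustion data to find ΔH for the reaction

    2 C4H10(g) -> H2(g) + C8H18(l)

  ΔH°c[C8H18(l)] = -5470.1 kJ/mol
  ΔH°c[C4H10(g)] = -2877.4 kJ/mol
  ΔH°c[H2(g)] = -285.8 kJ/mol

ΔH = 1.1 kJ/mol

With combustion enthalpies, reactants minus products:
= [2·(-2877.4)] − [1·(-285.8) + 1·(-5470.1)]
= 1.1 kJ/mol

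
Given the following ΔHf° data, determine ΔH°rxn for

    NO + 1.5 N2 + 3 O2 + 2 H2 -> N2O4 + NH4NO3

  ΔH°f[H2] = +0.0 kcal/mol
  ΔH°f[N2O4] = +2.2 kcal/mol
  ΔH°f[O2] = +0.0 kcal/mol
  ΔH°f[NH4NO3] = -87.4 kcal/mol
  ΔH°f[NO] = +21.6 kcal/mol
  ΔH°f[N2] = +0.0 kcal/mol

Products: 1·(+2.2) + 1·(-87.4) = -85.2
Reactants: 1·(+21.6) + 3/2·(+0.0) + 3·(+0.0) + 2·(+0.0) = +21.6
ΔH°rxn = (-85.2) − (+21.6) = -106.8 kcal/mol

ΔH°rxn = -106.8 kcal/mol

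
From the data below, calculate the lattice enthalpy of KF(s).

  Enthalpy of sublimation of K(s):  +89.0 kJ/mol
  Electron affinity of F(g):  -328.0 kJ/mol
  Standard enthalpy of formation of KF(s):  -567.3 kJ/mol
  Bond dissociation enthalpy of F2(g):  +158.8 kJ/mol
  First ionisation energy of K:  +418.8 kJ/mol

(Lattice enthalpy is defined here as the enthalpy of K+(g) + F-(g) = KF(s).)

ΔHf° = 1·ΔHsub + 1·(ΣIE) + 1/2·D(F2) + 1·EA + U
-567.3 = 1·(+89.0) + 1·(+418.8) + 1/2·(+158.8) + 1·(-328.0) + U
U = -567.3 − (+259.2) = -826.5 kJ/mol

U = -826.5 kJ/mol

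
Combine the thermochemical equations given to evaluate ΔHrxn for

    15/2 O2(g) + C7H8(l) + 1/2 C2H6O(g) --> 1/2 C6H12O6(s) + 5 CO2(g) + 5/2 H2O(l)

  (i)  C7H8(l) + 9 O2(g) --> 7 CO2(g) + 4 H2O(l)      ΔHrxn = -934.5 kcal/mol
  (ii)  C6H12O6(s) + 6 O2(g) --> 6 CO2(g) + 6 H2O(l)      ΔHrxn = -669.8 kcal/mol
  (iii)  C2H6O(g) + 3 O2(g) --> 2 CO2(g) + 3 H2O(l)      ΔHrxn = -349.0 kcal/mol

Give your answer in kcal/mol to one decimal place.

ΔHrxn = -774.1 kcal/mol

(i) as written (C7H8(l) already on the reactant side): -934.5 kcal/mol
(ii) reversed and × 1/2 (C6H12O6(s) must end up as a product; ×1/2 to match 1/2 C6H12O6(s) in the target): (-1/2)·(-669.8) = +334.9 kcal/mol
(iii) × 1/2 (scale by 1/2 for the 1/2 C2H6O(g)): (1/2)·(-349.0) = -174.5 kcal/mol
Since enthalpy is a state function, ΔHrxn = (1)·(-934.5) + (-1/2)·(-669.8) + (1/2)·(-349.0) = -774.1 kcal/mol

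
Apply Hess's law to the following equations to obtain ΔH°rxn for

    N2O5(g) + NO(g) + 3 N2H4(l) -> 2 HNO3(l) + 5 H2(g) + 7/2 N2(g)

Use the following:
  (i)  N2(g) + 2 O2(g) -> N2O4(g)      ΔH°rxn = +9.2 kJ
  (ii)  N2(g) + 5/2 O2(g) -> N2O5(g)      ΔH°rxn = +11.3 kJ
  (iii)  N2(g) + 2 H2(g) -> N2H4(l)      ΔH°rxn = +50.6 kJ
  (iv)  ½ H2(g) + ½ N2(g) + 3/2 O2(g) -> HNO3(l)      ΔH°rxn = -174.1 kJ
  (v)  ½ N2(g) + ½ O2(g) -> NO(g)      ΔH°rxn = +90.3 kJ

(i): not needed.
(ii) reversed: -11.3 kJ
(iii) reversed and × 3: (-3)·(+50.6) = -151.8 kJ
(iv) × 2: (2)·(-174.1) = -348.2 kJ
(v) reversed: -90.3 kJ
ΔH°rxn = (-1)·(+11.3) + (-3)·(+50.6) + (2)·(-174.1) + (-1)·(+90.3) = -601.6 kJ

ΔH°rxn = -601.6 kJ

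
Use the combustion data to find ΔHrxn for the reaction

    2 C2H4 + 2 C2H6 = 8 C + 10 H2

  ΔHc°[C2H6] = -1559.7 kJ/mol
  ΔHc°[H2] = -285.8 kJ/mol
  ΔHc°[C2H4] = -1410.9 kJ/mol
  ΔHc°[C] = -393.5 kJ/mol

With combustion enthalpies, reactants minus products:
= [2·(-1410.9) + 2·(-1559.7)] − [8·(-393.5) + 10·(-285.8)]
= 64.8 kJ/mol

ΔHrxn = 64.8 kJ/mol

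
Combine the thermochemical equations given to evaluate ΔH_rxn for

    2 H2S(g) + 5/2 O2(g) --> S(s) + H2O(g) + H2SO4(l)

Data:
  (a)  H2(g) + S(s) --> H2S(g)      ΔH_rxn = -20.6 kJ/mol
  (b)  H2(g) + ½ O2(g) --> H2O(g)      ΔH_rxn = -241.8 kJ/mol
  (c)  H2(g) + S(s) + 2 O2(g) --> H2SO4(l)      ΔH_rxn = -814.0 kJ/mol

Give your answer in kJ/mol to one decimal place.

(a) reversed and × 2 (reverse to put H2S(g) on the reactant side; ×2 to match 2 H2S(g) in the target): (-2)·(-20.6) = +41.2 kJ/mol
(b) as written (H2O(g) already on the product side): -241.8 kJ/mol
(c) as written (H2SO4(l) already on the product side): -814.0 kJ/mol
ΔH_rxn = (-2)·(-20.6) + (1)·(-241.8) + (1)·(-814.0) = -1014.6 kJ/mol

ΔH_rxn = -1014.6 kJ/mol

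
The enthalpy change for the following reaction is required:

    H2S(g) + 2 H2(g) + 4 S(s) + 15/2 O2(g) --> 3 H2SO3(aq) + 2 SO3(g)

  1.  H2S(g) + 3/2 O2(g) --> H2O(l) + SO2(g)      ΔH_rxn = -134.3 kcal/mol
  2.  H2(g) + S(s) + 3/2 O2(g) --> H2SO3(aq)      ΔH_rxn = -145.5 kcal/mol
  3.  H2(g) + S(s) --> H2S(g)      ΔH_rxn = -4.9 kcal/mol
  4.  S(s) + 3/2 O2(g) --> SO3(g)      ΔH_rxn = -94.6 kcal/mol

eq. 1: not needed.
eq. 2 × 3: (3)·(-145.5) = -436.5 kcal/mol
eq. 3 reversed: +4.9 kcal/mol
eq. 4 × 2: (2)·(-94.6) = -189.2 kcal/mol
ΔH_rxn = (-436.5) + (+4.9) + (-189.2) = -620.8 kcal/mol

ΔH_rxn = -620.8 kcal/mol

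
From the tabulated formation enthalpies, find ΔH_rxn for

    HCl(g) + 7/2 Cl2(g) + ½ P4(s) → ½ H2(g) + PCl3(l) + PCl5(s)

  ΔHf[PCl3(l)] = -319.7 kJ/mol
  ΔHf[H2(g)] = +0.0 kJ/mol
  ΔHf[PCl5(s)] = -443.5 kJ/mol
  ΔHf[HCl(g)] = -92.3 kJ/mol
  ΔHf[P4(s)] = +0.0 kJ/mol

Products: 1/2·(+0.0) + 1·(-319.7) + 1·(-443.5) = -763.2
Reactants: 1·(-92.3) + 7/2·(+0.0) + 1/2·(+0.0) = -92.3
ΔH_rxn = (-763.2) − (-92.3) = -670.9 kJ/mol

ΔH_rxn = -670.9 kJ/mol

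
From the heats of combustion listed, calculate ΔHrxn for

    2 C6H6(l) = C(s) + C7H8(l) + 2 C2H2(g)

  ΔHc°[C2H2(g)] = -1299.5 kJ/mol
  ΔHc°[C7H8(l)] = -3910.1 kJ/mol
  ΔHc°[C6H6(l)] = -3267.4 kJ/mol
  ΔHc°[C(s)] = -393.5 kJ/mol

ΔHrxn = 367.8 kJ/mol

Using ΔH = Σ nΔHc°(reactants) − Σ nΔHc°(products):
= [2·(-3267.4)] − [1·(-393.5) + 1·(-3910.1) + 2·(-1299.5)]
= 367.8 kJ/mol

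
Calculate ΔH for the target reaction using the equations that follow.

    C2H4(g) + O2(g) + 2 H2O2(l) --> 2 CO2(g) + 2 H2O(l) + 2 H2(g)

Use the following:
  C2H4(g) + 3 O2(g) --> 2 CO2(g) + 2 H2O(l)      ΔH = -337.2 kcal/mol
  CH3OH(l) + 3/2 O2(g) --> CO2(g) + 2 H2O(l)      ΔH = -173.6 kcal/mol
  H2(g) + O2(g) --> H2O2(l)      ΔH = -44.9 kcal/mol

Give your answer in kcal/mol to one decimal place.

ΔH = -247.4 kcal/mol

equation 1 as written: -337.2 kcal/mol
equation 2: not needed.
equation 3 reversed and × 2: (-2)·(-44.9) = +89.8 kcal/mol
Summing the manipulated equations, ΔH = (-337.2) + (+89.8) = -247.4 kcal/mol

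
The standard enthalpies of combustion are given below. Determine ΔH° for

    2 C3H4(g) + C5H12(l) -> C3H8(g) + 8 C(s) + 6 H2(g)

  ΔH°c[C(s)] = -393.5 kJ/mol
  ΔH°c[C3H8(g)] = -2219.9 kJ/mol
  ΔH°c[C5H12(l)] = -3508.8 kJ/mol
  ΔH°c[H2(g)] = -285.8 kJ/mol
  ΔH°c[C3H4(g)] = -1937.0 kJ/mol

ΔH° = -300.1 kJ/mol

With combustion enthalpies, reactants minus products:
= [2·(-1937.0) + 1·(-3508.8)] − [1·(-2219.9) + 8·(-393.5) + 6·(-285.8)]
= -300.1 kJ/mol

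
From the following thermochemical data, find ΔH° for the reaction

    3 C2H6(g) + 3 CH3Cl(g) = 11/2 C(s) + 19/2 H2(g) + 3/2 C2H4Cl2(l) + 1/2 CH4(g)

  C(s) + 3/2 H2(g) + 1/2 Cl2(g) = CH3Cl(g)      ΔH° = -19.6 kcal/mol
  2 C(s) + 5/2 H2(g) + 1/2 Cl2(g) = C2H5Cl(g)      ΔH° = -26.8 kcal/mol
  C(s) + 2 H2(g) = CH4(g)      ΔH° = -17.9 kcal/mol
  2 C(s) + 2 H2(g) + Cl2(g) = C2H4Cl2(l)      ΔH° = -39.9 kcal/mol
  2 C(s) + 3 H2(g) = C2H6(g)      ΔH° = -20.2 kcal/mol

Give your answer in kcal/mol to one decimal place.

equation 1 reversed and × 3 (reverse to put CH3Cl(g) on the reactant side; ×3 to match 3 CH3Cl(g) in the target): (-3)·(-19.6) = +58.8 kcal/mol
equation 2: not needed (C2H5Cl(g) appears nowhere else).
equation 3 × 1/2 (×1/2 to match 1/2 CH4(g) in the target): (1/2)·(-17.9) = -8.95 kcal/mol
equation 4 × 3/2 (×3/2 to match 3/2 C2H4Cl2(l) in the target): (3/2)·(-39.9) = -59.85 kcal/mol
equation 5 reversed and × 3 (reverse to put C2H6(g) on the reactant side; scale by 3 for the 3 C2H6(g)): (-3)·(-20.2) = +60.6 kcal/mol
ΔH° = (-3)·(-19.6) + (1/2)·(-17.9) + (3/2)·(-39.9) + (-3)·(-20.2) = 50.6 kcal/mol

ΔH° = 50.6 kcal/mol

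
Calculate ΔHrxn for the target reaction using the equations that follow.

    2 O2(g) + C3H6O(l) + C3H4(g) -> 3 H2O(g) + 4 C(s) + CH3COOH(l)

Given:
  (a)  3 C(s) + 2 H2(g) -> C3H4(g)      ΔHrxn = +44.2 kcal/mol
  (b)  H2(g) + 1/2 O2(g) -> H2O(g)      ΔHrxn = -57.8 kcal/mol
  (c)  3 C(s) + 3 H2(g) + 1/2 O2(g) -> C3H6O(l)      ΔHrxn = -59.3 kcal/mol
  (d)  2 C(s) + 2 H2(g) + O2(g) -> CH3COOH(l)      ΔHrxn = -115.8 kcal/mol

(a) reversed: -44.2 kcal/mol
(b) × 3: (3)·(-57.8) = -173.4 kcal/mol
(c) reversed: +59.3 kcal/mol
(d) as written: -115.8 kcal/mol
ΔHrxn = (-44.2) + (-173.4) + (+59.3) + (-115.8) = -274.1 kcal/mol

ΔHrxn = -274.1 kcal/mol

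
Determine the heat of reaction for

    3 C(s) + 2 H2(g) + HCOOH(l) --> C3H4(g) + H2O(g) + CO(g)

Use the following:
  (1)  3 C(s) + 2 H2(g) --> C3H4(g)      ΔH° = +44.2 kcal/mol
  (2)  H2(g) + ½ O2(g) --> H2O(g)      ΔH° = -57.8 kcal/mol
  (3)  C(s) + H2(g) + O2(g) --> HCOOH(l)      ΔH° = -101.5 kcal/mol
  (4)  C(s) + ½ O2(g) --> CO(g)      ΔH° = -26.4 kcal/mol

(1) as written: +44.2 kcal/mol
(2) as written: -57.8 kcal/mol
(3) reversed: +101.5 kcal/mol
(4) as written: -26.4 kcal/mol
Combining the equations, ΔH° = (+44.2) + (-57.8) + (+101.5) + (-26.4) = 61.5 kcal/mol

ΔH° = 61.5 kcal/mol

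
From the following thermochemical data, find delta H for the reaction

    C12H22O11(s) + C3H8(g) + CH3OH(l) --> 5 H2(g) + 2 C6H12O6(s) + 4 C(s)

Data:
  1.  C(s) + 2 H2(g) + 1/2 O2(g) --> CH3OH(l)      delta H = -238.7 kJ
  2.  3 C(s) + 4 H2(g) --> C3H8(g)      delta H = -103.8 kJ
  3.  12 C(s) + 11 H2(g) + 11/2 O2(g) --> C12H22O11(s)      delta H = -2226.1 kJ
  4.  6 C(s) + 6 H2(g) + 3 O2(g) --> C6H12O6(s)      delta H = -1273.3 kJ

eq. 1 reversed: +238.7 kJ
eq. 2 reversed: +103.8 kJ
eq. 3 reversed: +2226.1 kJ
eq. 4 × 2: (2)·(-1273.3) = -2546.6 kJ
delta H = (+238.7) + (+103.8) + (+2226.1) + (-2546.6) = 22.0 kJ

delta H = 22.0 kJ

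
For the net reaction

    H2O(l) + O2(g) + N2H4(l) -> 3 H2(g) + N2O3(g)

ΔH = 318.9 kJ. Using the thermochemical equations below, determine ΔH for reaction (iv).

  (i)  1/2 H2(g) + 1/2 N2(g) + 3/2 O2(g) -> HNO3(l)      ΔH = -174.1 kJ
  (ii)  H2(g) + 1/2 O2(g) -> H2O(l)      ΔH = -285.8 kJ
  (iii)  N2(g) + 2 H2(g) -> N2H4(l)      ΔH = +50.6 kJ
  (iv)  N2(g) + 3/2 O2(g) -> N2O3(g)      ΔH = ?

(i): not needed.
(ii) reversed: +285.8 kJ
(iii) reversed: -50.6 kJ
(iv) as written: contributes x
+318.9 = (+285.8) + (-50.6) + x
x = (+318.9 − (+235.2)) / (1) = 83.7 kJ

ΔH = 83.7 kJ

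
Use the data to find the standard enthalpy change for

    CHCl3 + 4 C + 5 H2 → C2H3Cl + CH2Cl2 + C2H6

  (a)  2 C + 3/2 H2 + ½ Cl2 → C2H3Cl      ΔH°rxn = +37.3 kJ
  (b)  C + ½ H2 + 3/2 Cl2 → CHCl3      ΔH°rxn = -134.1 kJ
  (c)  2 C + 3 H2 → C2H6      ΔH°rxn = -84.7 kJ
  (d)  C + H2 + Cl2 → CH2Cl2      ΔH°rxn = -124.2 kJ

(a) as written: +37.3 kJ
(b) reversed: +134.1 kJ
(c) as written: -84.7 kJ
(d) as written: -124.2 kJ
Since enthalpy is a state function, ΔH°rxn = (+37.3) + (+134.1) + (-84.7) + (-124.2) = -37.5 kJ

ΔH°rxn = -37.5 kJ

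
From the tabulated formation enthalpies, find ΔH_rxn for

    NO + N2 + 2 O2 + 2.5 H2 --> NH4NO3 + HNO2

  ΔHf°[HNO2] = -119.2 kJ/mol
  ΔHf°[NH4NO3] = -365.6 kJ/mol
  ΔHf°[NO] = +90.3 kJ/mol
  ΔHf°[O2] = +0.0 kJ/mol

ΔH_rxn = -575.1 kJ/mol

Products: 1·(-365.6) + 1·(-119.2) = -484.8
Reactants: 1·(+90.3) + 1·(+0.0) + 2·(+0.0) + 5/2·(+0.0) = +90.3
ΔH_rxn = (-484.8) − (+90.3) = -575.1 kJ/mol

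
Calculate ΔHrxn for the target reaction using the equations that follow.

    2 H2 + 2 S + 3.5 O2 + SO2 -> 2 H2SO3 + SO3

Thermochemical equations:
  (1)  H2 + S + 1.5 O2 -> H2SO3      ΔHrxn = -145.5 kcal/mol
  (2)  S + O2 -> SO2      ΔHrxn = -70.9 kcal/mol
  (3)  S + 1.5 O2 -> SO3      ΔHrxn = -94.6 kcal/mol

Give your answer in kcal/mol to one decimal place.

(1) × 2: (2)·(-145.5) = -291.0 kcal/mol
(2) reversed: +70.9 kcal/mol
(3) as written: -94.6 kcal/mol
ΔHrxn = (2)·(-145.5) + (-1)·(-70.9) + (1)·(-94.6) = -314.7 kcal/mol

ΔHrxn = -314.7 kcal/mol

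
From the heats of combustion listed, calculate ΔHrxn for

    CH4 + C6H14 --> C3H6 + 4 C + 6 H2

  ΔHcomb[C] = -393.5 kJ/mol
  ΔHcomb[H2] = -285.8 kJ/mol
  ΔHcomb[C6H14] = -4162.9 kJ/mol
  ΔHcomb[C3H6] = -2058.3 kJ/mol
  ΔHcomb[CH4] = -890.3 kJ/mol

ΔHrxn = 293.9 kJ/mol

With combustion enthalpies, reactants minus products:
= [1·(-890.3) + 1·(-4162.9)] − [1·(-2058.3) + 4·(-393.5) + 6·(-285.8)]
= 293.9 kJ/mol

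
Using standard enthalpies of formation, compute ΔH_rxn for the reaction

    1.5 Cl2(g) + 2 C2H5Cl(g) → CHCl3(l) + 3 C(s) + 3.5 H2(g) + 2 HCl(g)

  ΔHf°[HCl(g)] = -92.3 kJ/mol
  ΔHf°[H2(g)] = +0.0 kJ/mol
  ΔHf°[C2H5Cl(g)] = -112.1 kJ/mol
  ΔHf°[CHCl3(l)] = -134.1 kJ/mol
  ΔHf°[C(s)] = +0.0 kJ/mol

ΔH_rxn = -94.5 kJ/mol

ΔH°rxn = Σ nΔHf°(products) − Σ nΔHf°(reactants).
Products: 1·(-134.1) + 3·(+0.0) + 7/2·(+0.0) + 2·(-92.3) = -318.7
Reactants: 3/2·(+0.0) + 2·(-112.1) = -224.2
ΔH_rxn = (-318.7) − (-224.2) = -94.5 kJ/mol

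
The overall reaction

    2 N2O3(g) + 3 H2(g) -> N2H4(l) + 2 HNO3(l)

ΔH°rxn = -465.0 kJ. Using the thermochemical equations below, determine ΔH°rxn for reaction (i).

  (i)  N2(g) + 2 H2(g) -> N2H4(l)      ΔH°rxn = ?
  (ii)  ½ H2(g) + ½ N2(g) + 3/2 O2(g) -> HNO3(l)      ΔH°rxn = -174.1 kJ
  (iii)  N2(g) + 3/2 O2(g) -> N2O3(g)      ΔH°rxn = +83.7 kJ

(i) as written: contributes x
(ii) × 2: (2)·(-174.1) = -348.2 kJ
(iii) reversed and × 2: (-2)·(+83.7) = -167.4 kJ
-465.0 = (-348.2) + (-167.4) + x
x = (-465.0 − (-515.6)) / (1) = 50.6 kJ

ΔH°rxn = 50.6 kJ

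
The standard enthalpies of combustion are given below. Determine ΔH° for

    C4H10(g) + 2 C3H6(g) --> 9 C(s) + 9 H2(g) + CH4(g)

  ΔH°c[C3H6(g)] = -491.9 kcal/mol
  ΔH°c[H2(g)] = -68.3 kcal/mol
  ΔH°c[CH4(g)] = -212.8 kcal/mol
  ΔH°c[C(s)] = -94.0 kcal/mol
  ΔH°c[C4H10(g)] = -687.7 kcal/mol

With combustion enthalpies, reactants minus products:
= [1·(-687.7) + 2·(-491.9)] − [9·(-94.0) + 9·(-68.3) + 1·(-212.8)]
= 2.0 kcal/mol

ΔH° = 2.0 kcal/mol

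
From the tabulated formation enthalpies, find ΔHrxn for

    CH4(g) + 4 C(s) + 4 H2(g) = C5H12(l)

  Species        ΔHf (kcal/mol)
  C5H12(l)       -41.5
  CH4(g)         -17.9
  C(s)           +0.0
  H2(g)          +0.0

Products: 1·(-41.5) = -41.5
Reactants: 1·(-17.9) + 4·(+0.0) + 4·(+0.0) = -17.9
ΔHrxn = (-41.5) − (-17.9) = -23.6 kcal/mol

ΔHrxn = -23.6 kcal/mol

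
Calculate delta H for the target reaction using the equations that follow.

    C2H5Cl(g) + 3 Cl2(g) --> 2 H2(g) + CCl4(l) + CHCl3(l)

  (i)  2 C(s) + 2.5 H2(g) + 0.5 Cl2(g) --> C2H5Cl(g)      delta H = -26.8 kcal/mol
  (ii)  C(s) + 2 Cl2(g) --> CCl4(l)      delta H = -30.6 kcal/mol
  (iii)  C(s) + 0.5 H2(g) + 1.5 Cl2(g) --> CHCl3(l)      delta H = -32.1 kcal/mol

(i) reversed (reverse to put C2H5Cl(g) on the reactant side): +26.8 kcal/mol
(ii) as written (CCl4(l) already on the product side): -30.6 kcal/mol
(iii) as written (CHCl3(l) already on the product side): -32.1 kcal/mol
Summing the manipulated equations, delta H = (+26.8) + (-30.6) + (-32.1) = -35.9 kcal/mol

delta H = -35.9 kcal/mol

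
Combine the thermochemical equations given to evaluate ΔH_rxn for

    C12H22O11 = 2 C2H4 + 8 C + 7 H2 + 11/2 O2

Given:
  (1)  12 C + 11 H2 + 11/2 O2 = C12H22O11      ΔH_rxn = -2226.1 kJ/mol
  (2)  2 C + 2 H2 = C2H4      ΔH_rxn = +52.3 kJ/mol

ΔH_rxn = 2330.7 kJ/mol

(1) reversed: +2226.1 kJ/mol
(2) × 2: (2)·(+52.3) = +104.6 kJ/mol
ΔH_rxn = (-1)·(-2226.1) + (2)·(+52.3) = 2330.7 kJ/mol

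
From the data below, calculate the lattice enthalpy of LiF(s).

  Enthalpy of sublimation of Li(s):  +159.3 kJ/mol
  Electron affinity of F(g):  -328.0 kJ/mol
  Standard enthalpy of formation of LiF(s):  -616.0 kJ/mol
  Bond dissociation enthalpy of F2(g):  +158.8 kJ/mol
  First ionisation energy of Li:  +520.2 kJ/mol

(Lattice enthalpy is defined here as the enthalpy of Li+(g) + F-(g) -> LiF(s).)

ΔHf° = 1·ΔHsub + 1·(ΣIE) + 1/2·D(F2) + 1·EA + U
-616.0 = 1·(+159.3) + 1·(+520.2) + 1/2·(+158.8) + 1·(-328.0) + U
U = -616.0 − (+430.9) = -1046.9 kJ/mol

U = -1046.9 kJ/mol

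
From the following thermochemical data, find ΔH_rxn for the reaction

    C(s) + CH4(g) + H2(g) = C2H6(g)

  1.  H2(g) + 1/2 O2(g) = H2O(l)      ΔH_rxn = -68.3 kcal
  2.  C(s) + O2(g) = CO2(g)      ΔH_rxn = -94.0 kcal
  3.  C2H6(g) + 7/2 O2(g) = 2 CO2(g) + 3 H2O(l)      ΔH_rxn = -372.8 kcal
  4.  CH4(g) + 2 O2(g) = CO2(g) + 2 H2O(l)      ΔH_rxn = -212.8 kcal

ΔH_rxn = -2.3 kcal

eq. 1 as written (H2(g) already on the reactant side): -68.3 kcal
eq. 2 as written (C(s) already on the reactant side): -94.0 kcal
eq. 3 reversed (reverse to put C2H6(g) on the product side): +372.8 kcal
eq. 4 as written (CH4(g) already on the reactant side): -212.8 kcal
By Hess's law, ΔH_rxn = (1)·(-68.3) + (1)·(-94.0) + (-1)·(-372.8) + (1)·(-212.8) = -2.3 kcal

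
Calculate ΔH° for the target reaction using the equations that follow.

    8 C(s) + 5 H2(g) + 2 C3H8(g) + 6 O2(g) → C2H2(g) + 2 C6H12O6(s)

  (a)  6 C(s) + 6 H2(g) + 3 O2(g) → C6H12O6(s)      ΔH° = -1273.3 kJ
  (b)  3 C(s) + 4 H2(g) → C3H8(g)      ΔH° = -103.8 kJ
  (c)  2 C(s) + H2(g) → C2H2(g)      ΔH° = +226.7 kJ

(a) × 2 (×2 to match 2 C6H12O6(s) in the target): (2)·(-1273.3) = -2546.6 kJ
(b) reversed and × 2 (reverse to put C3H8(g) on the reactant side; ×2 to match 2 C3H8(g) in the target): (-2)·(-103.8) = +207.6 kJ
(c) as written (C2H2(g) already on the product side): +226.7 kJ
ΔH° = (-2546.6) + (+207.6) + (+226.7) = -2112.3 kJ

ΔH° = -2112.3 kJ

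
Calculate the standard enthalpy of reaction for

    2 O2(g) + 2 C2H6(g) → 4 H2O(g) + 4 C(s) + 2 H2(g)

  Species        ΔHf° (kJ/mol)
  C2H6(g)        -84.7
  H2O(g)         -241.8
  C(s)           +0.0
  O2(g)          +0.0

Products: 4·(-241.8) + 4·(+0.0) + 2·(+0.0) = -967.2
Reactants: 2·(+0.0) + 2·(-84.7) = -169.4
ΔH°rxn = (-967.2) − (-169.4) = -797.8 kJ/mol

ΔH°rxn = -797.8 kJ/mol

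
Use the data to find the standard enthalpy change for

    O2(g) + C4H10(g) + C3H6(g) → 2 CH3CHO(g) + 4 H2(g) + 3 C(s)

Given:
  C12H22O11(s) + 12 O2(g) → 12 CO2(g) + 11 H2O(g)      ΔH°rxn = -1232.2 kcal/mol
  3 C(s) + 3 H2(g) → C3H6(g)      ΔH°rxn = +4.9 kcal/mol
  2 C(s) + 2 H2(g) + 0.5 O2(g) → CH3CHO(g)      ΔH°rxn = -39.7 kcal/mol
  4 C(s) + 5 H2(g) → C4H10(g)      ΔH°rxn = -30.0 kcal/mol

ΔH°rxn = -54.3 kcal/mol

equation 1: not needed (CO2(g) appears nowhere else).
equation 2 reversed (C3H6(g) must end up as a reactant): -4.9 kcal/mol
equation 3 × 2 (×2 to match 2 CH3CHO(g) in the target): (2)·(-39.7) = -79.4 kcal/mol
equation 4 reversed (reverse to put C4H10(g) on the reactant side): +30.0 kcal/mol
By Hess's law, ΔH°rxn = (-1)·(+4.9) + (2)·(-39.7) + (-1)·(-30.0) = -54.3 kcal/mol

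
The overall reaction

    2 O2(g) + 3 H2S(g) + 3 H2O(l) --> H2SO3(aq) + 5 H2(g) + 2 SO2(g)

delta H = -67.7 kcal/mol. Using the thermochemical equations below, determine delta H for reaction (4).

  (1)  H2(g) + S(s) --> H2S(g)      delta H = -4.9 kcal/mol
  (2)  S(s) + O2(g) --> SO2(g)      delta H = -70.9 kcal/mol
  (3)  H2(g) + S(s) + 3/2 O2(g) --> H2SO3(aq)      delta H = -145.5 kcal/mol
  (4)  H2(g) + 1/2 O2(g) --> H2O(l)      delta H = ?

delta H = -68.3 kcal/mol

(1) reversed and × 3: (-3)·(-4.9) = +14.7 kcal/mol
(2) × 2: (2)·(-70.9) = -141.8 kcal/mol
(3) as written: -145.5 kcal/mol
(4) reversed and × 3: contributes −3·x
-67.7 = (+14.7) + (-141.8) + (-145.5) − 3·x
x = (-67.7 − (-272.6)) / (-3) = -68.3 kcal/mol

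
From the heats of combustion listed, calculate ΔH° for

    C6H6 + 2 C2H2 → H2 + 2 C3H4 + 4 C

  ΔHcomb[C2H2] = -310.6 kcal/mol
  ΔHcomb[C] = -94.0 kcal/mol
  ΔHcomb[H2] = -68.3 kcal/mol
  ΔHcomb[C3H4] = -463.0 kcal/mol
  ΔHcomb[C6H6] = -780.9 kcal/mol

ΔH° = -31.8 kcal/mol

Using ΔH = Σ nΔHc°(reactants) − Σ nΔHc°(products):
= [1·(-780.9) + 2·(-310.6)] − [1·(-68.3) + 2·(-463.0) + 4·(-94.0)]
= -31.8 kcal/mol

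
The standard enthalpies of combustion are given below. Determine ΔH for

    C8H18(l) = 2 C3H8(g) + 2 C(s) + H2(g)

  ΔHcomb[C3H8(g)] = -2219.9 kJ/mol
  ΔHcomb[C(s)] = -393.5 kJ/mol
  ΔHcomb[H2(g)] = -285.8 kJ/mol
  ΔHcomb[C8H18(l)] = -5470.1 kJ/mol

ΔH = 42.5 kJ/mol

With combustion enthalpies, reactants minus products:
= [1·(-5470.1)] − [2·(-2219.9) + 2·(-393.5) + 1·(-285.8)]
= 42.5 kJ/mol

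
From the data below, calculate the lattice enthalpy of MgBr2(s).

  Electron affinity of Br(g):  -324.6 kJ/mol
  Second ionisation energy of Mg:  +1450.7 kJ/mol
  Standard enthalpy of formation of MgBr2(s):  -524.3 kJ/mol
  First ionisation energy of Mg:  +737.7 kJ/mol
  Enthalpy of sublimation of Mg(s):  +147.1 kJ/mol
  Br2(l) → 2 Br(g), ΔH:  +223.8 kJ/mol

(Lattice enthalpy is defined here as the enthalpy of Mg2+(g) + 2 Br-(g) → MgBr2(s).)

ΔHf° = 1·ΔHsub + 1·(ΣIE) + 1·D(Br2) + 2·EA + U
-524.3 = 1·(+147.1) + 1·(+2188.4) + 1·(+223.8) + 2·(-324.6) + U
U = -524.3 − (+1910.1) = -2434.4 kJ/mol

U = -2434.4 kJ/mol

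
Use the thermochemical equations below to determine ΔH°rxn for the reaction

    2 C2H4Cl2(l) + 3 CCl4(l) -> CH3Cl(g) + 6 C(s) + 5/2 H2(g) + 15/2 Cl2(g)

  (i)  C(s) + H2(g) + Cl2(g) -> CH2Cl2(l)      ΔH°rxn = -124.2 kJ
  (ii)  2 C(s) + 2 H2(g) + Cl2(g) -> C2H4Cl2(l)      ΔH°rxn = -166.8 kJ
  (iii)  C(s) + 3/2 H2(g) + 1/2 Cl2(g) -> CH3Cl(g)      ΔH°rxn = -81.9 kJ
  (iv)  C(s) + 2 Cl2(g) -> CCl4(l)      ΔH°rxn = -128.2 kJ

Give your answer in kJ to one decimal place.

ΔH°rxn = 636.3 kJ

(i): not needed.
(ii) reversed and × 2: (-2)·(-166.8) = +333.6 kJ
(iii) as written: -81.9 kJ
(iv) reversed and × 3: (-3)·(-128.2) = +384.6 kJ
ΔH°rxn = (-2)·(-166.8) + (1)·(-81.9) + (-3)·(-128.2) = 636.3 kJ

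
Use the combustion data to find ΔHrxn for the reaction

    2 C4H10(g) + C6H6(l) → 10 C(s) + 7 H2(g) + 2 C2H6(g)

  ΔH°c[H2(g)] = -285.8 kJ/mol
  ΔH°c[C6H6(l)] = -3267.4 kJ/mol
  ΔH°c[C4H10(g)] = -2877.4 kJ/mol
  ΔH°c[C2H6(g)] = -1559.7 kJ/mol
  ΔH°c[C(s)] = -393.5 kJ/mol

With combustion enthalpies, reactants minus products:
= [2·(-2877.4) + 1·(-3267.4)] − [10·(-393.5) + 7·(-285.8) + 2·(-1559.7)]
= 32.8 kJ/mol

ΔHrxn = 32.8 kJ/mol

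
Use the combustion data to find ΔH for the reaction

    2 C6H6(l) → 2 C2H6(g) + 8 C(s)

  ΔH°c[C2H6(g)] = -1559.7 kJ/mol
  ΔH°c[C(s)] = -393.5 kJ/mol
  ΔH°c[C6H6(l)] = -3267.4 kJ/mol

ΔH = -267.4 kJ/mol

With combustion enthalpies, reactants minus products:
= [2·(-3267.4)] − [2·(-1559.7) + 8·(-393.5)]
= -267.4 kJ/mol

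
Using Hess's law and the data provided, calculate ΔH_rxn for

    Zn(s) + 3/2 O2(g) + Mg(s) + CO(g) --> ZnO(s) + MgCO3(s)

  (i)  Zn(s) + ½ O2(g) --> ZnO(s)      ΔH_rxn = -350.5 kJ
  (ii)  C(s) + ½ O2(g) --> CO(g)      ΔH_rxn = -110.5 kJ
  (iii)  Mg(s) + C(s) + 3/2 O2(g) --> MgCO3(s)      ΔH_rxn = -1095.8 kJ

ΔH_rxn = -1335.8 kJ

(i) as written (ZnO(s) already on the product side): -350.5 kJ
(ii) reversed (reverse to put CO(g) on the reactant side): +110.5 kJ
(iii) as written (MgCO3(s) already on the product side): -1095.8 kJ
ΔH_rxn = (1)·(-350.5) + (-1)·(-110.5) + (1)·(-1095.8) = -1335.8 kJ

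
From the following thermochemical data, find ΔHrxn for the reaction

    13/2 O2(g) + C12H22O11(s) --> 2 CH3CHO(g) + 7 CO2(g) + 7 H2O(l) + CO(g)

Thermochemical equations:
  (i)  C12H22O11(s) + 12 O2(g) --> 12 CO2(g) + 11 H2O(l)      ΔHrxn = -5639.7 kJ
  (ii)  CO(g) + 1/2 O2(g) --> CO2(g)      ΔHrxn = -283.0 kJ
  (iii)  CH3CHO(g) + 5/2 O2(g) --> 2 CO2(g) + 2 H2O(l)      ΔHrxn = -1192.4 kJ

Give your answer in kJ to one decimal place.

ΔHrxn = -2971.9 kJ

(i) as written: -5639.7 kJ
(ii) reversed: +283.0 kJ
(iii) reversed and × 2: (-2)·(-1192.4) = +2384.8 kJ
ΔHrxn = (1)·(-5639.7) + (-1)·(-283.0) + (-2)·(-1192.4) = -2971.9 kJ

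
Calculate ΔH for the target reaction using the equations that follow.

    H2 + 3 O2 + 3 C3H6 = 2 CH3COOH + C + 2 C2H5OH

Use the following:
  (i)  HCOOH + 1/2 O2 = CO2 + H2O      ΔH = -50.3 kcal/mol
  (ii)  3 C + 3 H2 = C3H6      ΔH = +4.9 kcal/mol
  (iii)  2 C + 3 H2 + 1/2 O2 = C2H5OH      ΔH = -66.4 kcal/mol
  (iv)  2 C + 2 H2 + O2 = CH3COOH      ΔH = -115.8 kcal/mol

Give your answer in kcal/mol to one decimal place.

ΔH = -379.1 kcal/mol

(i): not needed (CO2 appears nowhere else).
(ii) reversed and × 3 (C3H6 must end up as a reactant; scale by 3 for the 3 C3H6): (-3)·(+4.9) = -14.7 kcal/mol
(iii) × 2 (×2 to match 2 C2H5OH in the target): (2)·(-66.4) = -132.8 kcal/mol
(iv) × 2 (×2 to match 2 CH3COOH in the target): (2)·(-115.8) = -231.6 kcal/mol
Since enthalpy is a state function, ΔH = (-3)·(+4.9) + (2)·(-66.4) + (2)·(-115.8) = -379.1 kcal/mol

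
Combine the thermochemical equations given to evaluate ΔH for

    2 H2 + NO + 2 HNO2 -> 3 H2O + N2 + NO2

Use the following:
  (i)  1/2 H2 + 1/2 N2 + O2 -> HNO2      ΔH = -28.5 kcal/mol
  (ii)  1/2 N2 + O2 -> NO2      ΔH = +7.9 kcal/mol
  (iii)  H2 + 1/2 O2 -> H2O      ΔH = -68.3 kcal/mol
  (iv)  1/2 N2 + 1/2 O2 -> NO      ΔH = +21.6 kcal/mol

(i) reversed and × 2: (-2)·(-28.5) = +57.0 kcal/mol
(ii) as written: +7.9 kcal/mol
(iii) × 3: (3)·(-68.3) = -204.9 kcal/mol
(iv) reversed: -21.6 kcal/mol
ΔH = (+57.0) + (+7.9) + (-204.9) + (-21.6) = -161.6 kcal/mol

ΔH = -161.6 kcal/mol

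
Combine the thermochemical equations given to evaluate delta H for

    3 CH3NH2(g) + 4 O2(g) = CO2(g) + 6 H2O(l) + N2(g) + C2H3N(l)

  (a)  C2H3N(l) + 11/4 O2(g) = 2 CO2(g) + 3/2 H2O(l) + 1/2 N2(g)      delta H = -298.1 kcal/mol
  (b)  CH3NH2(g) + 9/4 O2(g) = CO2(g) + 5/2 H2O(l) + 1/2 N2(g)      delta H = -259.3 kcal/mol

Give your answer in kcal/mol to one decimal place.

delta H = -479.8 kcal/mol

(a) reversed: +298.1 kcal/mol
(b) × 3: (3)·(-259.3) = -777.9 kcal/mol
delta H = (+298.1) + (-777.9) = -479.8 kcal/mol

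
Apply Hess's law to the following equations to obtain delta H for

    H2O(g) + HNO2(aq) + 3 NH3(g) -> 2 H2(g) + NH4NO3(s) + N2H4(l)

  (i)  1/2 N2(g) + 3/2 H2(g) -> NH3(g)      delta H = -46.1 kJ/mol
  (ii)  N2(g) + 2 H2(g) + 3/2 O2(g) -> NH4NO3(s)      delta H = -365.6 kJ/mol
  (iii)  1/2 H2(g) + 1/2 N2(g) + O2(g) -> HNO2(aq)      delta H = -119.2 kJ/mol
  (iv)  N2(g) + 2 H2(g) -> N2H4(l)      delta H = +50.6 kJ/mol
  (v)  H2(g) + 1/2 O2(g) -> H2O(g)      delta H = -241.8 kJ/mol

delta H = 184.3 kJ/mol

(i) reversed and × 3: (-3)·(-46.1) = +138.3 kJ/mol
(ii) as written: -365.6 kJ/mol
(iii) reversed: +119.2 kJ/mol
(iv) as written: +50.6 kJ/mol
(v) reversed: +241.8 kJ/mol
Since enthalpy is a state function, delta H = (+138.3) + (-365.6) + (+119.2) + (+50.6) + (+241.8) = 184.3 kJ/mol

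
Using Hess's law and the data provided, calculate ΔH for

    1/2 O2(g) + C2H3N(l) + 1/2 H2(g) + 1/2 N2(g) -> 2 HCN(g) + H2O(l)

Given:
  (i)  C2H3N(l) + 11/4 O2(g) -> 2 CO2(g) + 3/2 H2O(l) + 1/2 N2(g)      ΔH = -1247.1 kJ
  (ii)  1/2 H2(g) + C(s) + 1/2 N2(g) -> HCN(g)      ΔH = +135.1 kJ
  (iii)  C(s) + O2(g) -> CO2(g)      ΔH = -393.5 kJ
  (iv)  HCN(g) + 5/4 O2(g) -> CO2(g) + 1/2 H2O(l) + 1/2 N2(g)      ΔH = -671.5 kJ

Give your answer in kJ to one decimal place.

(i) as written: -1247.1 kJ
(ii) as written: +135.1 kJ
(iii) reversed: +393.5 kJ
(iv) reversed: +671.5 kJ
Combining the equations, ΔH = (-1247.1) + (+135.1) + (+393.5) + (+671.5) = -47.0 kJ

ΔH = -47.0 kJ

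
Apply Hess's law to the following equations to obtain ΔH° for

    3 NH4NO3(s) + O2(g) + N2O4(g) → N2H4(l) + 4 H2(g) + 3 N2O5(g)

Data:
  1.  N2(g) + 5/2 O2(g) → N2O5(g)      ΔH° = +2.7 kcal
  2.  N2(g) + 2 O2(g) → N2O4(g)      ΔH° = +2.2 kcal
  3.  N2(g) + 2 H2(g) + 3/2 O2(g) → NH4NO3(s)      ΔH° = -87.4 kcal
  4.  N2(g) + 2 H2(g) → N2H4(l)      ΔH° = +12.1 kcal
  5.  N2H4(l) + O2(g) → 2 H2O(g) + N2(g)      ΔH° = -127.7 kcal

eq. 1 × 3 (scale by 3 for the 3 N2O5(g)): (3)·(+2.7) = +8.1 kcal
eq. 2 reversed (reverse to put N2O4(g) on the reactant side): -2.2 kcal
eq. 3 reversed and × 3 (reverse to put NH4NO3(s) on the reactant side; scale by 3 for the 3 NH4NO3(s)): (-3)·(-87.4) = +262.2 kcal
eq. 4 as written: +12.1 kcal
eq. 5: not needed (H2O(g) appears nowhere else).
Since enthalpy is a state function, ΔH° = (3)·(+2.7) + (-1)·(+2.2) + (-3)·(-87.4) + (1)·(+12.1) = 280.2 kcal

ΔH° = 280.2 kcal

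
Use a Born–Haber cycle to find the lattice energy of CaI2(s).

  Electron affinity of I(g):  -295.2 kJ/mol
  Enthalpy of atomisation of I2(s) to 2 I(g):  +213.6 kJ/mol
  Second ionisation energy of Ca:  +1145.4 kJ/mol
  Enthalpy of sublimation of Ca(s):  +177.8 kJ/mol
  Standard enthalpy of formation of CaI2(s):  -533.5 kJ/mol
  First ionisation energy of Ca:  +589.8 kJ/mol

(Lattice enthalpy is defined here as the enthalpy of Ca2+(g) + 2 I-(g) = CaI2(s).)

U = -2069.7 kJ/mol

ΔHf° = 1·ΔHsub + 1·(ΣIE) + 1·D(I2) + 2·EA + U
-533.5 = 1·(+177.8) + 1·(+1735.2) + 1·(+213.6) + 2·(-295.2) + U
U = -533.5 − (+1536.2) = -2069.7 kJ/mol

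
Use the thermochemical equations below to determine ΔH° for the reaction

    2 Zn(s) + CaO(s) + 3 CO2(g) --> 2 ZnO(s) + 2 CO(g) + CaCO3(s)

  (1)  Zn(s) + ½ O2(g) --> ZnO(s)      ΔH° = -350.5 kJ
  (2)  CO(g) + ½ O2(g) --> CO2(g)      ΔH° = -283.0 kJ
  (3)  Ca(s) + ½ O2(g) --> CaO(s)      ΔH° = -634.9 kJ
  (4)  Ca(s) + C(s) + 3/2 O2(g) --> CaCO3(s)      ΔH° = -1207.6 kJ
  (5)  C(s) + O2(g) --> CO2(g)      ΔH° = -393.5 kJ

ΔH° = -314.2 kJ

(1) × 2: (2)·(-350.5) = -701.0 kJ
(2) reversed and × 2: (-2)·(-283.0) = +566.0 kJ
(3) reversed: +634.9 kJ
(4) as written: -1207.6 kJ
(5) reversed: +393.5 kJ
Combining the equations, ΔH° = (2)·(-350.5) + (-2)·(-283.0) + (-1)·(-634.9) + (1)·(-1207.6) + (-1)·(-393.5) = -314.2 kJ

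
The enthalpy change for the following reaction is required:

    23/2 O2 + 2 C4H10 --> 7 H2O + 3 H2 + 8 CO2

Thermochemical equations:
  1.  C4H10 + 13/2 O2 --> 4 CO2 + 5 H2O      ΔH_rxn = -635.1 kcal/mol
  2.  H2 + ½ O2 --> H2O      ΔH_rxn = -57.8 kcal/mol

eq. 1 × 2 (×2 to match 2 C4H10 in the target): (2)·(-635.1) = -1270.2 kcal/mol
eq. 2 reversed and × 3 (H2 must end up as a product; ×3 to match 3 H2 in the target): (-3)·(-57.8) = +173.4 kcal/mol
ΔH_rxn = (2)·(-635.1) + (-3)·(-57.8) = -1096.8 kcal/mol

ΔH_rxn = -1096.8 kcal/mol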